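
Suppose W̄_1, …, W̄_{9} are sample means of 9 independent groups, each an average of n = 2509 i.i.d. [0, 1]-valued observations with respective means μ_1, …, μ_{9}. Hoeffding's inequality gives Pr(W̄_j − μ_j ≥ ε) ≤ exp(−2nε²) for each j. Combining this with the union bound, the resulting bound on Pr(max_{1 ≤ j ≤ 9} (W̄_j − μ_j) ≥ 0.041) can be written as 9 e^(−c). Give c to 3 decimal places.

8.435

Union bound over the 9 events: Pr(max_{1 ≤ j ≤ 9} (W̄_j − μ_j) ≥ 0.041) ≤ 9·exp(−2nε²) = 9 exp(−2·2509·0.041²).
So c = 2·2509·0.041² = 8.4353.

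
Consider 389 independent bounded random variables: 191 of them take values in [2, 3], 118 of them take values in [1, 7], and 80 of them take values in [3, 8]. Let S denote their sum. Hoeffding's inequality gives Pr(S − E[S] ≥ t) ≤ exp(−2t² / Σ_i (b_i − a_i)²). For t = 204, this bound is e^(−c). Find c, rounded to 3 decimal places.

Σ(b_i − a_i)² = 191·1² + 118·6² + 80·5² = 6439.
c = 2t² / 6439 = 2·204² / 6439 = 12.9262.

12.926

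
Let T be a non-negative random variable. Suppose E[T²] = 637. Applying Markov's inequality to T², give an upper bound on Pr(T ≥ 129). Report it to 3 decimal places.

0.038

Since T ≥ 0, the event {T ≥ 129} is the same as {T² ≥ 16641}.
Markov's inequality applied to T² gives Pr(T² ≥ 16641) ≤ E[T²]/16641 = 637/16641 = 0.0383.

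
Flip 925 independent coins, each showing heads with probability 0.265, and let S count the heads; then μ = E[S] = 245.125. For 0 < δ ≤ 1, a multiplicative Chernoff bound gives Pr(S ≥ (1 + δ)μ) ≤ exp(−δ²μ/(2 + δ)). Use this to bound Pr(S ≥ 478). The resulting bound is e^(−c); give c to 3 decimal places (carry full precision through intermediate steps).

Write 478 = (1 + δ)μ, so δ = 478/245.125 − 1 = 0.9500255…
Then the exponent is δ²μ/(2 + δ) = (478 − μ)² / (μ·(2 + δ)) = 74.995009.

74.995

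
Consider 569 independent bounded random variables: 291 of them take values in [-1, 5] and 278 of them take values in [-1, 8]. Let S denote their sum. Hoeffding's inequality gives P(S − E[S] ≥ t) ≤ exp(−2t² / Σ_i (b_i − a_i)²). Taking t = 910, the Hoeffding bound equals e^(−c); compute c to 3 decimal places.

50.197

Σ(b_i − a_i)² = 291·6² + 278·9² = 32994.
c = 2t² / 32994 = 2·910² / 32994 = 50.1970.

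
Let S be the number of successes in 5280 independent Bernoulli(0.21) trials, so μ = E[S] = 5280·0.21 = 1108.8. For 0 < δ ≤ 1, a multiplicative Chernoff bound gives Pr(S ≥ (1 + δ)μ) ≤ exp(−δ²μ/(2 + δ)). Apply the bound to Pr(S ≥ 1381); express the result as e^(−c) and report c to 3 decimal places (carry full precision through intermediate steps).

29.759

Write 1381 = (1 + δ)μ, so δ = 1381/1108.8 − 1 = 0.2454906…
Then the exponent is δ²μ/(2 + δ) = (1381 − μ)² / (μ·(2 + δ)) = 29.758551.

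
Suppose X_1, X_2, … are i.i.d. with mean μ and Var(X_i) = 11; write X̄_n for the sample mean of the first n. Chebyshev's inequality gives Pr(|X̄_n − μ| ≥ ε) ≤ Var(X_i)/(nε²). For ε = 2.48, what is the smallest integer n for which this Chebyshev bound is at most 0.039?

Require 11/(n·2.48²) ≤ 0.039, i.e. n ≥ 11/(0.039·2.48²) = 45.859.
The smallest integer n is 46.

46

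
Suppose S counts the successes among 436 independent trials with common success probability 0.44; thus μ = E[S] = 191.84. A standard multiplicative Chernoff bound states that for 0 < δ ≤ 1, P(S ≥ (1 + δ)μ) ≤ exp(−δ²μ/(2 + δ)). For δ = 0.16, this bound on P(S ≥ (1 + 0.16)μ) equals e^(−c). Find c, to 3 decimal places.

2.274

c = δ²μ/(2 + δ) = 0.16²·191.84/(2 + 0.16) = 2.2737.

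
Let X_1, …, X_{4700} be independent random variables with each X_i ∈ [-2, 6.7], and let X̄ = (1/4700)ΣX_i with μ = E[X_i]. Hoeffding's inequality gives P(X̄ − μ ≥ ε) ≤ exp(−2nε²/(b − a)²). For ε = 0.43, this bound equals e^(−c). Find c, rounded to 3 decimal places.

22.963

c = 2nε²/(b − a)² = 2·4700·0.43² / 8.7² = 22.9629.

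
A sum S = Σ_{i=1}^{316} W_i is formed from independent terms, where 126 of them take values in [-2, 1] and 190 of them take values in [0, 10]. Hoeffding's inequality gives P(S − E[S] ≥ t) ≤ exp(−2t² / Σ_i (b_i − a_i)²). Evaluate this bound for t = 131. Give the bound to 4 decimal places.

Σ(b_i − a_i)² = 126·3² + 190·10² = 20134.
Exponent = 2·131² / 20134 = 1.70468.
Bound = exp(−1.70468) = 0.18183.

0.1818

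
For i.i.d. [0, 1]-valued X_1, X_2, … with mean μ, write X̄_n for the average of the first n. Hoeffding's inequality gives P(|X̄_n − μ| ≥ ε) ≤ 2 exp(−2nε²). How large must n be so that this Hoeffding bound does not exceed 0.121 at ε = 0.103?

133

Require 2·exp(−2nε²) ≤ 0.121, i.e. 2nε² ≥ ln(2/0.121) = 2.805112.
So n ≥ 2.805112 / (2·0.103²) = 132.204.
The smallest integer n is 133.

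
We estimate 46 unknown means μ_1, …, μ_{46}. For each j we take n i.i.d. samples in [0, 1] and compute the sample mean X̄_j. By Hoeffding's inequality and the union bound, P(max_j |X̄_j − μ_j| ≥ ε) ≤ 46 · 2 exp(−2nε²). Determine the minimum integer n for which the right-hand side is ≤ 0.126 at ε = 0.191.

Need 2·46·exp(−2nε²) ≤ 0.126, i.e. exp(−2nε²) ≤ 0.126/92.
So 2nε² ≥ ln(92/0.126) = 6.593262.
Hence n ≥ 6.593262/(2·0.191²) = 90.366.
The smallest integer n is 91.

91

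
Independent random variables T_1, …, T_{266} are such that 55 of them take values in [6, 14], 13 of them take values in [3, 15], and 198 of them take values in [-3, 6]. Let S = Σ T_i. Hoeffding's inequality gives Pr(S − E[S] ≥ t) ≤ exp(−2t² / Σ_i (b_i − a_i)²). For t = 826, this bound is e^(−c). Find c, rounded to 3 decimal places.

Σ(b_i − a_i)² = 55·8² + 13·12² + 198·9² = 21430.
c = 2t² / 21430 = 2·826² / 21430 = 63.6748.

63.675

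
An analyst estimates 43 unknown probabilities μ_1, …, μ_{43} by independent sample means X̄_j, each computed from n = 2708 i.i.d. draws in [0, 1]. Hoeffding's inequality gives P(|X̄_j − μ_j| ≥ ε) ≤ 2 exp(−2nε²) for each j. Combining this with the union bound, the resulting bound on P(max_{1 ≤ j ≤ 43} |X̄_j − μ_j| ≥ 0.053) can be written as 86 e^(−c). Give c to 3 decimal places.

15.214

Union bound over the 43 events: P(max_{1 ≤ j ≤ 43} |X̄_j − μ_j| ≥ 0.053) ≤ 43·2·exp(−2nε²) = 86 exp(−2·2708·0.053²).
So c = 2·2708·0.053² = 15.2135.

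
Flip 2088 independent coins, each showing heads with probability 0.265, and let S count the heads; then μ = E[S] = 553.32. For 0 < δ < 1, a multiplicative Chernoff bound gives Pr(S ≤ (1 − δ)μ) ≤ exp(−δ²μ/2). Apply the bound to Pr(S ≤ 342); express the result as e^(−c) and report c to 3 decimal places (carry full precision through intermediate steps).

40.353

Write 342 = (1 − δ)μ, so δ = 1 − 342/553.32 = 0.3819128…
Then the exponent is δ²μ/2 = (μ − 342)²/(2μ) = 40.352908.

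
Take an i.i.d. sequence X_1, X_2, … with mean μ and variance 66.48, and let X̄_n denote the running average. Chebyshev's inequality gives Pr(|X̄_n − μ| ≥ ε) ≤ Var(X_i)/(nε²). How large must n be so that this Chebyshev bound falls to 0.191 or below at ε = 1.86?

Require 66.48/(n·1.86²) ≤ 0.191, i.e. n ≥ 66.48/(0.191·1.86²) = 100.608.
The smallest integer n is 101.

101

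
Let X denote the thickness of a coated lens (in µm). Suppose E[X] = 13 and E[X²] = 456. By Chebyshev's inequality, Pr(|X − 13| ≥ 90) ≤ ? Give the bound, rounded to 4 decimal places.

0.0354

Var(X) = E[X²] − (E[X])² = 456 − 169 = 287.
Chebyshev's inequality: Pr(|X − μ| ≥ t) ≤ Var(X)/t² = 287/8100 = 0.0354.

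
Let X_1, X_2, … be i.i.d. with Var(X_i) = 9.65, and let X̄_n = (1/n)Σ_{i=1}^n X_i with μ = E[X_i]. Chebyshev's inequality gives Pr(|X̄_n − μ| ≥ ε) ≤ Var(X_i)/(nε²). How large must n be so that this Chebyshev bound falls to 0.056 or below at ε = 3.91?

Require 9.65/(n·3.91²) ≤ 0.056, i.e. n ≥ 9.65/(0.056·3.91²) = 11.272.
The smallest integer n is 12.

12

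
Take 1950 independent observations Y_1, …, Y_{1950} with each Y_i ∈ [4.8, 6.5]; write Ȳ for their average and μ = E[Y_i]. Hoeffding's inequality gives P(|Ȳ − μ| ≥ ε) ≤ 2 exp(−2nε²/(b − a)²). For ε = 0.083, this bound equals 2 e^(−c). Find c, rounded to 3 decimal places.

9.297

c = 2nε²/(b − a)² = 2·1950·0.083² / 1.7² = 9.2966.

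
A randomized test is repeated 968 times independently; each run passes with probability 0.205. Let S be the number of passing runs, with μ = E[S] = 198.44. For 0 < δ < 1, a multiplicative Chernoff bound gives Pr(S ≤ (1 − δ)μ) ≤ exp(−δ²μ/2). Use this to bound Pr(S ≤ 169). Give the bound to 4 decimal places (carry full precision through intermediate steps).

Write 169 = (1 − δ)μ, so δ = 1 − 169/198.44 = 0.1483572…
Then the exponent is δ²μ/2 = (μ − 169)²/(2μ) = 2.183818.
Bound = exp(−2.183818) = 0.11261.

0.1126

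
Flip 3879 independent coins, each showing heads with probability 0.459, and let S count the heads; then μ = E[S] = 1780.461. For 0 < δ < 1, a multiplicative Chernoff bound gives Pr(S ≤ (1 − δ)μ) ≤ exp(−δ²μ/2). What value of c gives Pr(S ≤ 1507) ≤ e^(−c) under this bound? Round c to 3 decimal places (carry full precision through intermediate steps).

Write 1507 = (1 − δ)μ, so δ = 1 − 1507/1780.461 = 0.15359…
Then the exponent is δ²μ/2 = (μ − 1507)²/(2μ) = 21.000437.

21.000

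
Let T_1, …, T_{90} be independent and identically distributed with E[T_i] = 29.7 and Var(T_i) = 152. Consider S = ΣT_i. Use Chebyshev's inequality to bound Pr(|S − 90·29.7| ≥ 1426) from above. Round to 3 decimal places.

0.007

Var(S) = n·Var(T_i) = 90·152 = 13680.
Chebyshev: Pr(|S − 90·29.7| ≥ 1426) ≤ Var(S)/1426² = 13680/2033476 = 0.0067.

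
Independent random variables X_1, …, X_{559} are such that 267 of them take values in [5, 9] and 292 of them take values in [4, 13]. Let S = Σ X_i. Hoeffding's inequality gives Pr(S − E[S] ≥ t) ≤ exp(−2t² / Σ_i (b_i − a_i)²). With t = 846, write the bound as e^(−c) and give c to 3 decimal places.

Σ(b_i − a_i)² = 267·4² + 292·9² = 27924.
c = 2t² / 27924 = 2·846² / 27924 = 51.2617.

51.262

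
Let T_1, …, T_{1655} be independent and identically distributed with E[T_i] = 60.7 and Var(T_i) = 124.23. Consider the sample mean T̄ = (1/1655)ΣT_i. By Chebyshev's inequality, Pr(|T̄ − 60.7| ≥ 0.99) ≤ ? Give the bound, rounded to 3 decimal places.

Var(T̄) = Var(T_i)/n = 124.23/1655 = 0.075063.
Chebyshev: Pr(|T̄ − 60.7| ≥ 0.99) ≤ Var(T̄)/(0.99)² = 124.23/(1655·0.99²) = 0.0766.

0.077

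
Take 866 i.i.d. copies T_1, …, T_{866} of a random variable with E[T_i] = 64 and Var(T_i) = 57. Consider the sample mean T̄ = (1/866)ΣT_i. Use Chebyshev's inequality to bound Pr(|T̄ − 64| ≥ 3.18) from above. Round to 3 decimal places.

0.007

Var(T̄) = Var(T_i)/n = 57/866 = 0.06582.
Chebyshev: Pr(|T̄ − 64| ≥ 3.18) ≤ Var(T̄)/(3.18)² = 57/(866·3.18²) = 0.0065.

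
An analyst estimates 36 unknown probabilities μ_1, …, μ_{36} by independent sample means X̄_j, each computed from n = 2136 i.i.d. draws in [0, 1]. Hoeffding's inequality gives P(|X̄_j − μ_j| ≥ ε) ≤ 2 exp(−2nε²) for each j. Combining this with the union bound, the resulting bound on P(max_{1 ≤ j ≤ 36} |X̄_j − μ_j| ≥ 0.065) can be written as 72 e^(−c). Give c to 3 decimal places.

Union bound over the 36 events: P(max_{1 ≤ j ≤ 36} |X̄_j − μ_j| ≥ 0.065) ≤ 36·2·exp(−2nε²) = 72 exp(−2·2136·0.065²).
So c = 2·2136·0.065² = 18.0492.

18.049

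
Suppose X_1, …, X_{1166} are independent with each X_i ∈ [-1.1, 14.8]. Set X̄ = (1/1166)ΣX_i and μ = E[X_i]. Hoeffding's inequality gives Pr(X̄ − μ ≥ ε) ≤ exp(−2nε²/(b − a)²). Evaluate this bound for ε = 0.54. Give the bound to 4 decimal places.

Exponent: 2nε²/(b − a)² = 2·1166·0.54² / 15.9² = 2.68981.
Bound = exp(−2.68981) = 0.06789.

0.0679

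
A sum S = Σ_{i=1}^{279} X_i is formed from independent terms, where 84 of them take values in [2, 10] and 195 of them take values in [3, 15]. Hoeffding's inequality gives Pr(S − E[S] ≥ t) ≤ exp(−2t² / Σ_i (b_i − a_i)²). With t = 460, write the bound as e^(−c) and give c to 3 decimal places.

Σ(b_i − a_i)² = 84·8² + 195·12² = 33456.
c = 2t² / 33456 = 2·460² / 33456 = 12.6495.

12.649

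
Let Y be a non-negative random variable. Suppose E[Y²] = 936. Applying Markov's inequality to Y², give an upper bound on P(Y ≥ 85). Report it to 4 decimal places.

0.1296

Since Y ≥ 0, the event {Y ≥ 85} is the same as {Y² ≥ 7225}.
Markov's inequality applied to Y² gives P(Y² ≥ 7225) ≤ E[Y²]/7225 = 936/7225 = 0.1296.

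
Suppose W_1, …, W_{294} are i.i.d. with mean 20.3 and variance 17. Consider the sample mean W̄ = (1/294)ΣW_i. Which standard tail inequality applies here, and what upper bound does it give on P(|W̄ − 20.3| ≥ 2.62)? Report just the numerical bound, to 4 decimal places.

0.0084

With mean and variance of each term known, Chebyshev's inequality bounds the deviation of the sum (or sample mean).
Var(W̄) = Var(W_i)/n = 17/294 = 0.057823.
Chebyshev: P(|W̄ − 20.3| ≥ 2.62) ≤ Var(W̄)/(2.62)² = 17/(294·2.62²) = 0.0084.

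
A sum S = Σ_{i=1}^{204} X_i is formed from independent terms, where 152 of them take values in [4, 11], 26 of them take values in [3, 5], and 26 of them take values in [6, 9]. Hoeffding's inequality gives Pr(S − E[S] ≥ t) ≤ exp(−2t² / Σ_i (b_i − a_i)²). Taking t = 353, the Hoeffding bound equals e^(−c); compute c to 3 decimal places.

32.008

Σ(b_i − a_i)² = 152·7² + 26·2² + 26·3² = 7786.
c = 2t² / 7786 = 2·353² / 7786 = 32.0085.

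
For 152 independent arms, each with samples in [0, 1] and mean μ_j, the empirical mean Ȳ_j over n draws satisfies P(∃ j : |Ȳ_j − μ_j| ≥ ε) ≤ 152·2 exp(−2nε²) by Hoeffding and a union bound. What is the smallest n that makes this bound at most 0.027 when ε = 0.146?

Need 2·152·exp(−2nε²) ≤ 0.027, i.e. exp(−2nε²) ≤ 0.027/304.
So 2nε² ≥ ln(304/0.027) = 9.328946.
Hence n ≥ 9.328946/(2·0.146²) = 218.825.
The smallest integer n is 219.

219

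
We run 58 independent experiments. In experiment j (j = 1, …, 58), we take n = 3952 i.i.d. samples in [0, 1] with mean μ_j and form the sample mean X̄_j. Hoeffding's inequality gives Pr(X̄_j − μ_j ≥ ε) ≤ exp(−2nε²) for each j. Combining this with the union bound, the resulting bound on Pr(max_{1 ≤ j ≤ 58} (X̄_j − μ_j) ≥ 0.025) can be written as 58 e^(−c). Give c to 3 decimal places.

4.940

Union bound over the 58 events: Pr(max_{1 ≤ j ≤ 58} (X̄_j − μ_j) ≥ 0.025) ≤ 58·exp(−2nε²) = 58 exp(−2·3952·0.025²).
So c = 2·3952·0.025² = 4.9400.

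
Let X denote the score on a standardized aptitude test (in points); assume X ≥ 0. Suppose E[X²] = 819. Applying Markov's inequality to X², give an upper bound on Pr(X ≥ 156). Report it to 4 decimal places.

Since X ≥ 0, the event {X ≥ 156} is the same as {X² ≥ 24336}.
Markov's inequality applied to X² gives Pr(X² ≥ 24336) ≤ E[X²]/24336 = 819/24336 = 0.0337.

0.0337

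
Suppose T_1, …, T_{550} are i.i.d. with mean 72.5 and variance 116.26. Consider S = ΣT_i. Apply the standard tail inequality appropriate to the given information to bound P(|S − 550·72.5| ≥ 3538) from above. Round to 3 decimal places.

With mean and variance of each term known, Chebyshev's inequality bounds the deviation of the sum (or sample mean).
Var(S) = n·Var(T_i) = 550·116.26 = 63943.
Chebyshev: P(|S − 550·72.5| ≥ 3538) ≤ Var(S)/3538² = 63943/12517444 = 0.0051.

0.005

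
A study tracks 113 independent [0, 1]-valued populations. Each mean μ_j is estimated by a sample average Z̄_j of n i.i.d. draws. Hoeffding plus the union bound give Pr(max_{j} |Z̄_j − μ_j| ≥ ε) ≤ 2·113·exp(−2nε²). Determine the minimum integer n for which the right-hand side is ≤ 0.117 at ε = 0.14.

Need 2·113·exp(−2nε²) ≤ 0.117, i.e. exp(−2nε²) ≤ 0.117/226.
So 2nε² ≥ ln(226/0.117) = 7.566116.
Hence n ≥ 7.566116/(2·0.14²) = 193.013.
The smallest integer n is 194.

194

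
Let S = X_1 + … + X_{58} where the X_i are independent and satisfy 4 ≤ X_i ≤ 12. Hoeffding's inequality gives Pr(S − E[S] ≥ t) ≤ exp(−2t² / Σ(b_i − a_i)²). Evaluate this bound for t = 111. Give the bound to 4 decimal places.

0.0013

Σ(b_i − a_i)² = 58·(8)² = 3712.
Exponent = 2·111²/3712 = 6.6385.
Bound = exp(−6.6385) = 0.00131.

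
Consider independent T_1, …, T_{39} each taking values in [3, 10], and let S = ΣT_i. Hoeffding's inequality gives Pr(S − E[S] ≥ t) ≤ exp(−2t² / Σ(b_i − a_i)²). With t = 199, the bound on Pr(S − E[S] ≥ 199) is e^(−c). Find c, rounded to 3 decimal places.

41.445

Σ(b_i − a_i)² = 39·(7)² = 1911.
c = 2t²/1911 = 2·199²/1911 = 41.4453.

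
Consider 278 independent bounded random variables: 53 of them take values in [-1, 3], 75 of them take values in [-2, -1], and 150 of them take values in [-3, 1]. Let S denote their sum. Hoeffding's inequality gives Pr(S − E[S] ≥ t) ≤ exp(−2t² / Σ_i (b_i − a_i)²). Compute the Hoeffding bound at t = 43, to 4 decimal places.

Σ(b_i − a_i)² = 53·4² + 75·1² + 150·4² = 3323.
Exponent = 2·43² / 3323 = 1.11285.
Bound = exp(−1.11285) = 0.32862.

0.3286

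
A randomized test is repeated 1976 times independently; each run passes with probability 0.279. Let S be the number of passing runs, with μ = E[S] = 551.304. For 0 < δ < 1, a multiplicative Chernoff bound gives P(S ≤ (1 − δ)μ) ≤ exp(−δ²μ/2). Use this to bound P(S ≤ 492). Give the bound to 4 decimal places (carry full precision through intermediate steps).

0.0412

Write 492 = (1 − δ)μ, so δ = 1 − 492/551.304 = 0.1075704…
Then the exponent is δ²μ/2 = (μ − 492)²/(2μ) = 3.189678.
Bound = exp(−3.189678) = 0.04119.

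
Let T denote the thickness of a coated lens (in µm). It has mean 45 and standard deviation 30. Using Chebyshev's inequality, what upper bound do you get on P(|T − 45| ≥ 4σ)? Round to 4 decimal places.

0.0625

Chebyshev: P(|T − μ| ≥ t) ≤ Var(T)/t².
Var(T) = σ² = 30² = 900.
t = 4·30 = 120.
Bound = 900 / 14400 = 0.0625.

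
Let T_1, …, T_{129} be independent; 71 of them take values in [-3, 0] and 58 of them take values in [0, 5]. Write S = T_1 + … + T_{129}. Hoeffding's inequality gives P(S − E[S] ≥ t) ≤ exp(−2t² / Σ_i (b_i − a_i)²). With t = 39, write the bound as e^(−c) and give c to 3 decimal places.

Σ(b_i − a_i)² = 71·3² + 58·5² = 2089.
c = 2t² / 2089 = 2·39² / 2089 = 1.4562.

1.456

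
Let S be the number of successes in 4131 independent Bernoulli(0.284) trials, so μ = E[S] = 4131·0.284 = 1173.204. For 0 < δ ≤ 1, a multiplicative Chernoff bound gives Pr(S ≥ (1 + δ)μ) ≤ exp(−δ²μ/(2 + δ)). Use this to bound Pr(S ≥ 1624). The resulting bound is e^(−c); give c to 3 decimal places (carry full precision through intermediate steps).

72.650

Write 1624 = (1 + δ)μ, so δ = 1624/1173.204 − 1 = 0.3842435…
Then the exponent is δ²μ/(2 + δ) = (1624 − μ)² / (μ·(2 + δ)) = 72.650058.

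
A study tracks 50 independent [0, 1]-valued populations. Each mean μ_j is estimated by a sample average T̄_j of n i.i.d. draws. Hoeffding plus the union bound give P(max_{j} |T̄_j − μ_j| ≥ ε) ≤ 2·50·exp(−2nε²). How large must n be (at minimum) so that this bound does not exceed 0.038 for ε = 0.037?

Need 2·50·exp(−2nε²) ≤ 0.038, i.e. exp(−2nε²) ≤ 0.038/100.
So 2nε² ≥ ln(100/0.038) = 7.875339.
Hence n ≥ 7.875339/(2·0.037²) = 2876.311.
The smallest integer n is 2877.

2877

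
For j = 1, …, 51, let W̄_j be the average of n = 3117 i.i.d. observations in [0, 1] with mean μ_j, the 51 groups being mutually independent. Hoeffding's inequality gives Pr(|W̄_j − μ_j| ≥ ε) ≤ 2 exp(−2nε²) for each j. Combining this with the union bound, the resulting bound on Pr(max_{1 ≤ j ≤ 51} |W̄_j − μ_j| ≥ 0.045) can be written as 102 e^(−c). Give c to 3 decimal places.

Union bound over the 51 events: Pr(max_{1 ≤ j ≤ 51} |W̄_j − μ_j| ≥ 0.045) ≤ 51·2·exp(−2nε²) = 102 exp(−2·3117·0.045²).
So c = 2·3117·0.045² = 12.6238.

12.624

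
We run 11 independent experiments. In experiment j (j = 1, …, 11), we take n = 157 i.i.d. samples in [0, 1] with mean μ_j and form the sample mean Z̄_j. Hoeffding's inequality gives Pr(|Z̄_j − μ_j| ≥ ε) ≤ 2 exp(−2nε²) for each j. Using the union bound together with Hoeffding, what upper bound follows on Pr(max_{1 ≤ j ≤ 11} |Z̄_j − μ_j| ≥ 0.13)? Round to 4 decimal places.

0.1091

Per-experiment Hoeffding bound: 2·exp(−2·157·0.13²) = 2·exp(−5.30660) = 0.0099175.
Union bound over 11 events: 11·0.0099175 = 0.10909.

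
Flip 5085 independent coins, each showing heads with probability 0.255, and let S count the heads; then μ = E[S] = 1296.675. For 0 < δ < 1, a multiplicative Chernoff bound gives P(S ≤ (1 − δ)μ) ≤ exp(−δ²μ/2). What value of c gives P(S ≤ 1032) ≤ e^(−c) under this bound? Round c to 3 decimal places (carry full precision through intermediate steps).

27.012

Write 1032 = (1 − δ)μ, so δ = 1 − 1032/1296.675 = 0.2041182…
Then the exponent is δ²μ/2 = (μ − 1032)²/(2μ) = 27.012496.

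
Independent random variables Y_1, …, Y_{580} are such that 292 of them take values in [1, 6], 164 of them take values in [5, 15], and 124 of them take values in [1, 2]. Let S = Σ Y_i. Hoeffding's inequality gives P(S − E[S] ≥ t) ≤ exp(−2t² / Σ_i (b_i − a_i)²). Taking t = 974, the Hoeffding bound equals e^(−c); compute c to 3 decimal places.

Σ(b_i − a_i)² = 292·5² + 164·10² + 124·1² = 23824.
c = 2t² / 23824 = 2·974² / 23824 = 79.6404.

79.640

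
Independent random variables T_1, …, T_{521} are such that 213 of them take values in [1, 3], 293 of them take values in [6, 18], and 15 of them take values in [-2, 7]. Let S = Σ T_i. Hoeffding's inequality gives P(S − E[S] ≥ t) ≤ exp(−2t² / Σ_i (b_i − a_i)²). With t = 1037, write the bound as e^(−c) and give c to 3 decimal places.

48.594

Σ(b_i − a_i)² = 213·2² + 293·12² + 15·9² = 44259.
c = 2t² / 44259 = 2·1037² / 44259 = 48.5944.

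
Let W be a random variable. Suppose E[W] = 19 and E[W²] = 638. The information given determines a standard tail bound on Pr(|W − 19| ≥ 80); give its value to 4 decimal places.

0.0433

The first two moments determine the variance, so Chebyshev's inequality is the sharpest standard bound available.
Var(W) = E[W²] − (E[W])² = 638 − 361 = 277.
Chebyshev's inequality: Pr(|W − μ| ≥ t) ≤ Var(W)/t² = 277/6400 = 0.0433.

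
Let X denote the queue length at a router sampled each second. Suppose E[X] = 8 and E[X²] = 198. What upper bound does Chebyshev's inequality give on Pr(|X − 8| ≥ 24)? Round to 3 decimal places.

0.233

Var(X) = E[X²] − (E[X])² = 198 − 64 = 134.
Chebyshev's inequality: Pr(|X − μ| ≥ t) ≤ Var(X)/t² = 134/576 = 0.2326.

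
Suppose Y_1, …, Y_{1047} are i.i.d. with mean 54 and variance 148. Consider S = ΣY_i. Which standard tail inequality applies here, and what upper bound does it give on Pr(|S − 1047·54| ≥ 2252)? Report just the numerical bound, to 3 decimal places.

0.031

With mean and variance of each term known, Chebyshev's inequality bounds the deviation of the sum (or sample mean).
Var(S) = n·Var(Y_i) = 1047·148 = 154956.
Chebyshev: Pr(|S − 1047·54| ≥ 2252) ≤ Var(S)/2252² = 154956/5071504 = 0.0306.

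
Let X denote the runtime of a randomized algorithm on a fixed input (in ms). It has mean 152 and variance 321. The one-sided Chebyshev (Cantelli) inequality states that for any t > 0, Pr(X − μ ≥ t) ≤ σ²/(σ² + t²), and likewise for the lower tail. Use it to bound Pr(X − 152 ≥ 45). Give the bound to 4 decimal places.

0.1368

Here σ² = 321 and t = 45, so σ² + t² = 2346.
Cantelli's bound: 321/2346 = 0.1368.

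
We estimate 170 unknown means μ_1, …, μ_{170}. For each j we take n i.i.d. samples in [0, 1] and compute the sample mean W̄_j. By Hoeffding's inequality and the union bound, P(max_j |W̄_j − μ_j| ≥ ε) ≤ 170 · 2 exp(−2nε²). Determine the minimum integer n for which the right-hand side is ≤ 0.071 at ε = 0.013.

25072

Need 2·170·exp(−2nε²) ≤ 0.071, i.e. exp(−2nε²) ≤ 0.071/340.
So 2nε² ≥ ln(340/0.071) = 8.474021.
Hence n ≥ 8.474021/(2·0.013²) = 25071.068.
The smallest integer n is 25072.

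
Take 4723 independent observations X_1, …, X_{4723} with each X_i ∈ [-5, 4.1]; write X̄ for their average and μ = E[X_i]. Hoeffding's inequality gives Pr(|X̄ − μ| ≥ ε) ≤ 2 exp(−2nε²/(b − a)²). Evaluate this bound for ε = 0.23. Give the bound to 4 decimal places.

Exponent: 2nε²/(b − a)² = 2·4723·0.23² / 9.1² = 6.03422.
Bound = 2·exp(−6.03422) = 0.00479.

0.0048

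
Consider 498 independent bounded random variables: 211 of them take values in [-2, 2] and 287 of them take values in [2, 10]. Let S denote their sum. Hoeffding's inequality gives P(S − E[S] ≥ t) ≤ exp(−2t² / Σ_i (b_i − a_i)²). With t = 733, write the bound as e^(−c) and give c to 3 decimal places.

Σ(b_i − a_i)² = 211·4² + 287·8² = 21744.
c = 2t² / 21744 = 2·733² / 21744 = 49.4195.

49.420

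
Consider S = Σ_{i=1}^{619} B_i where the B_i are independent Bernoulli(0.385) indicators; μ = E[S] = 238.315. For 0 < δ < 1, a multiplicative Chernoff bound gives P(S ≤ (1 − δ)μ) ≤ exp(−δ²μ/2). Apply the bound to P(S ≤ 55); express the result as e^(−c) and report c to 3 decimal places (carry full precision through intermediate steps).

70.504

Write 55 = (1 − δ)μ, so δ = 1 − 55/238.315 = 0.769213…
Then the exponent is δ²μ/2 = (μ − 55)²/(2μ) = 70.504142.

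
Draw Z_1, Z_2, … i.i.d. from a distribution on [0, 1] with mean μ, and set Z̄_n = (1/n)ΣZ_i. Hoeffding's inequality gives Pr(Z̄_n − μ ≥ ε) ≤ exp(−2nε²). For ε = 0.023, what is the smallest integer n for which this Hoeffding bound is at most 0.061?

Require exp(−2nε²) ≤ 0.061, i.e. 2nε² ≥ ln(1/0.061) = 2.796881.
So n ≥ 2.796881 / (2·0.023²) = 2643.555.
The smallest integer n is 2644.

2644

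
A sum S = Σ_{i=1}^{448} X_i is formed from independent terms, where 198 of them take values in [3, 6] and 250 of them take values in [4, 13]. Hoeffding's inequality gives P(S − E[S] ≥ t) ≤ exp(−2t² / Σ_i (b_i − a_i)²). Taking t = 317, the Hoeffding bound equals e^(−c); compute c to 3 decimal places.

Σ(b_i − a_i)² = 198·3² + 250·9² = 22032.
c = 2t² / 22032 = 2·317² / 22032 = 9.1221.

9.122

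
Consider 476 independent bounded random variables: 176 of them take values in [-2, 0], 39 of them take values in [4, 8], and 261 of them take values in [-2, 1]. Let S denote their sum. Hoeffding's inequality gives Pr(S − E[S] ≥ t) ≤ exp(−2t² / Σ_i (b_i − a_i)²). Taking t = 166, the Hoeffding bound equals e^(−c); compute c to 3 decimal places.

Σ(b_i − a_i)² = 176·2² + 39·4² + 261·3² = 3677.
c = 2t² / 3677 = 2·166² / 3677 = 14.9883.

14.988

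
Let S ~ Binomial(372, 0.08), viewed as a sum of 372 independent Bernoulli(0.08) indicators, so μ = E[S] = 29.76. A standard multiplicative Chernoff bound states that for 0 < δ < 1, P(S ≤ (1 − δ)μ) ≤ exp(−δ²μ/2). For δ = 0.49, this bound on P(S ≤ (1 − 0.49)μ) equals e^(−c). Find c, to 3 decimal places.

3.573

c = δ²μ/2 = 0.49²·29.76/2 = 3.5727.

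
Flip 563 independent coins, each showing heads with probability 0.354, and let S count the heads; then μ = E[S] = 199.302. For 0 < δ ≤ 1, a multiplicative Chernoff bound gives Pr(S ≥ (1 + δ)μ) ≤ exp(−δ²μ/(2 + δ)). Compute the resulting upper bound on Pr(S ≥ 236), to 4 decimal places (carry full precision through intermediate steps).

0.0453

Write 236 = (1 + δ)μ, so δ = 236/199.302 − 1 = 0.1841326…
Then the exponent is δ²μ/(2 + δ) = (236 − μ)² / (μ·(2 + δ)) = 3.093813.
Bound = exp(−3.093813) = 0.04533.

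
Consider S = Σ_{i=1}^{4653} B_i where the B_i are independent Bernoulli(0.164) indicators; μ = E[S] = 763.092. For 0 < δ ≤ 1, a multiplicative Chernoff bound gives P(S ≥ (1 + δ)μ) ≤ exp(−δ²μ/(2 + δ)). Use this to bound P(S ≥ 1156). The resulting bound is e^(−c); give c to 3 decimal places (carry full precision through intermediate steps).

Write 1156 = (1 + δ)μ, so δ = 1156/763.092 − 1 = 0.5148894…
Then the exponent is δ²μ/(2 + δ) = (1156 − μ)² / (μ·(2 + δ)) = 80.442572.

80.443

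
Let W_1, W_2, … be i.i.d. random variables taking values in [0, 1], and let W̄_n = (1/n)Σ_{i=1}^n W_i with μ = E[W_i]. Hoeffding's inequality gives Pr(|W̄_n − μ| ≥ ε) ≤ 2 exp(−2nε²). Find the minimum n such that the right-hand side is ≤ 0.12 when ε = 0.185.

42

Require 2·exp(−2nε²) ≤ 0.12, i.e. 2nε² ≥ ln(2/0.12) = 2.813411.
So n ≥ 2.813411 / (2·0.185²) = 41.102.
The smallest integer n is 42.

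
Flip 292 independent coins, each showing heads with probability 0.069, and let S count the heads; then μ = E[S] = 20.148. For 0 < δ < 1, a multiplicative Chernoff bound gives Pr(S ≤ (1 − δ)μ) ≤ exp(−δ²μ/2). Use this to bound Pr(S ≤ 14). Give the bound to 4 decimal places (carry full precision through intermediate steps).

0.3914

Write 14 = (1 − δ)μ, so δ = 1 − 14/20.148 = 0.3051419…
Then the exponent is δ²μ/2 = (μ − 14)²/(2μ) = 0.938006.
Bound = exp(−0.938006) = 0.39141.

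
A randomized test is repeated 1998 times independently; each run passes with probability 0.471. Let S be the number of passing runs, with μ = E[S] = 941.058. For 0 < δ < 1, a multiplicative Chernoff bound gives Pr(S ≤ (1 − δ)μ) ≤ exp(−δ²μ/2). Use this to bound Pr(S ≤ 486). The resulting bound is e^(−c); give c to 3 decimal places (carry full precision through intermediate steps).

110.024

Write 486 = (1 − δ)μ, so δ = 1 − 486/941.058 = 0.48356…
Then the exponent is δ²μ/2 = (μ − 486)²/(2μ) = 110.023922.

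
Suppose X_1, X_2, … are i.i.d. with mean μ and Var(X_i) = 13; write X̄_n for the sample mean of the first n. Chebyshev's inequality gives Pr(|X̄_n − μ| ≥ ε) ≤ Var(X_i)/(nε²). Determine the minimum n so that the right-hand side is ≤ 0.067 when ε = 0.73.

Require 13/(n·0.73²) ≤ 0.067, i.e. n ≥ 13/(0.067·0.73²) = 364.102.
The smallest integer n is 365.

365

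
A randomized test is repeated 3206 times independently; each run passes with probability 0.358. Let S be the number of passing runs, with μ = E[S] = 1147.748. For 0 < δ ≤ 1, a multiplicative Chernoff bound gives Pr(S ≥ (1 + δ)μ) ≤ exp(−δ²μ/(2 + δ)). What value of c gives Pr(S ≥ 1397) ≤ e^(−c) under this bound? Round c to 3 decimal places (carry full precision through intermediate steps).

24.414

Write 1397 = (1 + δ)μ, so δ = 1397/1147.748 − 1 = 0.2171661…
Then the exponent is δ²μ/(2 + δ) = (1397 − μ)² / (μ·(2 + δ)) = 24.413639.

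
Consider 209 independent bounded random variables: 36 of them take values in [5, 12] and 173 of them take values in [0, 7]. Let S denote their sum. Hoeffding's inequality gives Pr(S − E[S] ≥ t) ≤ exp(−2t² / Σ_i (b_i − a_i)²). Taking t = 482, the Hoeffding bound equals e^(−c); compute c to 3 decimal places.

Σ(b_i − a_i)² = 36·7² + 173·7² = 10241.
c = 2t² / 10241 = 2·482² / 10241 = 45.3714.

45.371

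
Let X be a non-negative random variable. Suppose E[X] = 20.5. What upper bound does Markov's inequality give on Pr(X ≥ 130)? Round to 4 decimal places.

0.1577

Markov's inequality: for a non-negative random variable, Pr(X ≥ a) ≤ E[X]/a.
Here E[X] = 20.5 and a = 130, so the bound is 20.5/130 = 0.1577.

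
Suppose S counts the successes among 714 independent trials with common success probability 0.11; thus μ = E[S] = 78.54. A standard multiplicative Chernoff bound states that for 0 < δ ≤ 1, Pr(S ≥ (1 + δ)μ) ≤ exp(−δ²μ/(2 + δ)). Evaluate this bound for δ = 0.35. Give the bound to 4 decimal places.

Exponent = δ²μ/(2 + δ) = 0.35²·78.54/2.35 = 4.0941.
Bound = exp(−4.0941) = 0.01667.

0.0167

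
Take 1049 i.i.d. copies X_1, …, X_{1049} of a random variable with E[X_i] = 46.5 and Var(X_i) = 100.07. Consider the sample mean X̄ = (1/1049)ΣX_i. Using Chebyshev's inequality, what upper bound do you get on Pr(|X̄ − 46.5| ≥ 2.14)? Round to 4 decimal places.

Var(X̄) = Var(X_i)/n = 100.07/1049 = 0.095396.
Chebyshev: Pr(|X̄ − 46.5| ≥ 2.14) ≤ Var(X̄)/(2.14)² = 100.07/(1049·2.14²) = 0.0208.

0.0208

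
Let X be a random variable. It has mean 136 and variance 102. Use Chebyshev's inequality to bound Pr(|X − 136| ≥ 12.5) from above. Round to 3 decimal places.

0.653

Chebyshev: Pr(|X − μ| ≥ t) ≤ Var(X)/t².
Bound = 102 / 156.25 = 0.6528.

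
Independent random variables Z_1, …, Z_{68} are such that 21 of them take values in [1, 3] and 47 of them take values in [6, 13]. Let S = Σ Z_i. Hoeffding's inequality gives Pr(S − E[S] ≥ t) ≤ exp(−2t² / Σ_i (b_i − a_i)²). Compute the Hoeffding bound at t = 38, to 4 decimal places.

Σ(b_i − a_i)² = 21·2² + 47·7² = 2387.
Exponent = 2·38² / 2387 = 1.20989.
Bound = exp(−1.20989) = 0.29823.

0.2982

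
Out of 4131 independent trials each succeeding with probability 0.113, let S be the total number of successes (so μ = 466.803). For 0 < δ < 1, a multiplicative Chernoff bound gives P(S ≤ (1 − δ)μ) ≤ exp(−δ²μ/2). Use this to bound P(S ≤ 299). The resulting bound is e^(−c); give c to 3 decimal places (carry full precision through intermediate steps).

30.160

Write 299 = (1 − δ)μ, so δ = 1 − 299/466.803 = 0.3594728…
Then the exponent is δ²μ/2 = (μ − 299)²/(2μ) = 30.160310.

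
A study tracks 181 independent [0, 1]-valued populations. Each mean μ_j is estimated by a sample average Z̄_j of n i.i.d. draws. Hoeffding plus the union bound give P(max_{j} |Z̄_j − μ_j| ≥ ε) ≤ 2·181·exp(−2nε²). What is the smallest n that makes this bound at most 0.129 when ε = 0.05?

Need 2·181·exp(−2nε²) ≤ 0.129, i.e. exp(−2nε²) ≤ 0.129/362.
So 2nε² ≥ ln(362/0.129) = 7.939587.
Hence n ≥ 7.939587/(2·0.05²) = 1587.917.
The smallest integer n is 1588.

1588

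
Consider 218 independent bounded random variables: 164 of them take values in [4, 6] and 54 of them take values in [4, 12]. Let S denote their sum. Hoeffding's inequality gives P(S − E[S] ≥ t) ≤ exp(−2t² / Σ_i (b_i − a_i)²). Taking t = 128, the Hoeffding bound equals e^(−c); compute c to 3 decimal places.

Σ(b_i − a_i)² = 164·2² + 54·8² = 4112.
c = 2t² / 4112 = 2·128² / 4112 = 7.9689.

7.969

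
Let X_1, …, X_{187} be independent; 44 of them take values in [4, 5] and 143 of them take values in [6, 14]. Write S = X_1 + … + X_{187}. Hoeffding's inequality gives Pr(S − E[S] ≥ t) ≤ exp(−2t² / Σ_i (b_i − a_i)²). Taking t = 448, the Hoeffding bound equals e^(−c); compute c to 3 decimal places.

43.650

Σ(b_i − a_i)² = 44·1² + 143·8² = 9196.
c = 2t² / 9196 = 2·448² / 9196 = 43.6503.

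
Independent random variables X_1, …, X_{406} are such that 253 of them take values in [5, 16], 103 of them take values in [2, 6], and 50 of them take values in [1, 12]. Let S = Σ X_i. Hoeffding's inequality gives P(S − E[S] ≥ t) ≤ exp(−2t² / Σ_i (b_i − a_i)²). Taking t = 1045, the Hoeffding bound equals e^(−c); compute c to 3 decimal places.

Σ(b_i − a_i)² = 253·11² + 103·4² + 50·11² = 38311.
c = 2t² / 38311 = 2·1045² / 38311 = 57.0084.

57.008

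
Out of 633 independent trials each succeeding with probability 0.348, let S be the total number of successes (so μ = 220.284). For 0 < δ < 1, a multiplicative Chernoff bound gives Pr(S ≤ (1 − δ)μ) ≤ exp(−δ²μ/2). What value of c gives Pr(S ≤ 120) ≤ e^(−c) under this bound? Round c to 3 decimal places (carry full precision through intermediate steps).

22.827

Write 120 = (1 − δ)μ, so δ = 1 − 120/220.284 = 0.4552487…
Then the exponent is δ²μ/2 = (μ − 120)²/(2μ) = 22.827079.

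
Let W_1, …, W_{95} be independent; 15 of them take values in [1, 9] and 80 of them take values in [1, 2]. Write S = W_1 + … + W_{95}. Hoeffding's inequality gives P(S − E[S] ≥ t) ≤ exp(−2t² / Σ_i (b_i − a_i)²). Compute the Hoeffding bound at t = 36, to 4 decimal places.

Σ(b_i − a_i)² = 15·8² + 80·1² = 1040.
Exponent = 2·36² / 1040 = 2.49231.
Bound = exp(−2.49231) = 0.08272.

0.0827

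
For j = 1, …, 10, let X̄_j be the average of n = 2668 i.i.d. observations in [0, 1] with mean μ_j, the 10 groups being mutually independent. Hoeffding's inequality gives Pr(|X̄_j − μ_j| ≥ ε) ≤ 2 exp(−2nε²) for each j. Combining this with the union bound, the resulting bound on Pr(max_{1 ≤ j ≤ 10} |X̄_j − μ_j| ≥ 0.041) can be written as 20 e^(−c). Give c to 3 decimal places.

8.970

Union bound over the 10 events: Pr(max_{1 ≤ j ≤ 10} |X̄_j − μ_j| ≥ 0.041) ≤ 10·2·exp(−2nε²) = 20 exp(−2·2668·0.041²).
So c = 2·2668·0.041² = 8.9698.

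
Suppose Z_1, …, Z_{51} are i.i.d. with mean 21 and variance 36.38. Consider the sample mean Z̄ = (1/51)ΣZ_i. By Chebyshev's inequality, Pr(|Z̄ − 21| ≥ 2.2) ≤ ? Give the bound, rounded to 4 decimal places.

0.1474

Var(Z̄) = Var(Z_i)/n = 36.38/51 = 0.71333.
Chebyshev: Pr(|Z̄ − 21| ≥ 2.2) ≤ Var(Z̄)/(2.2)² = 36.38/(51·2.2²) = 0.1474.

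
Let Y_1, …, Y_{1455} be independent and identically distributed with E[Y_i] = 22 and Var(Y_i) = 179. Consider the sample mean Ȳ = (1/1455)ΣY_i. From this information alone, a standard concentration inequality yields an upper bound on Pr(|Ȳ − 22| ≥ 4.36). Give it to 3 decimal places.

0.006

With mean and variance of each term known, Chebyshev's inequality bounds the deviation of the sum (or sample mean).
Var(Ȳ) = Var(Y_i)/n = 179/1455 = 0.12302.
Chebyshev: Pr(|Ȳ − 22| ≥ 4.36) ≤ Var(Ȳ)/(4.36)² = 179/(1455·4.36²) = 0.0065.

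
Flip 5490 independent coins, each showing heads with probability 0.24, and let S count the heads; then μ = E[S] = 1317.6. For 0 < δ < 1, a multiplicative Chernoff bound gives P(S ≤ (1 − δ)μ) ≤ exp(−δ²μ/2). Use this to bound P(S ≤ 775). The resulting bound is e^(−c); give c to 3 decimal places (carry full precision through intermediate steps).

111.724

Write 775 = (1 − δ)μ, so δ = 1 − 775/1317.6 = 0.4118094…
Then the exponent is δ²μ/2 = (μ − 775)²/(2μ) = 111.723877.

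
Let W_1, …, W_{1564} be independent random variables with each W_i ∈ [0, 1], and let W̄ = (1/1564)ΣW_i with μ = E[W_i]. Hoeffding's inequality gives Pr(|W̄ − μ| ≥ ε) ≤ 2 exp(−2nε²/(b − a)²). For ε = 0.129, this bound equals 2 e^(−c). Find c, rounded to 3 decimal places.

52.053

c = 2nε²/(b − a)² = 2·1564·0.129² / 1² = 52.0530.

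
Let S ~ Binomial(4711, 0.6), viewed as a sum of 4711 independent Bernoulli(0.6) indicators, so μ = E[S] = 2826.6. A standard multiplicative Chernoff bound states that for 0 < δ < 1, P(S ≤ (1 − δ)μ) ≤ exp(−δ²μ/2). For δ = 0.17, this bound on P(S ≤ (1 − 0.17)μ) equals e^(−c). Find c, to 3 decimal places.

c = δ²μ/2 = 0.17²·2826.6/2 = 40.8444.

40.844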